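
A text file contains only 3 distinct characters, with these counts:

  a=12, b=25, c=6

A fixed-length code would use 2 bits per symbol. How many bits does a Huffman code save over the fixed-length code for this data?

Fixed-length: 2 bits × 43 symbols = 86 bits.
Huffman merges:
combine c(6), a(12) → 18
combine 18, b(25) → 43
Huffman total = 18 + 43 = 61 bits.
Saving = 86 − 61 = 25 bits.

25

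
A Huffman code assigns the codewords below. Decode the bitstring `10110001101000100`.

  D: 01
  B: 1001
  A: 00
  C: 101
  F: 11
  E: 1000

CEFDADA

Read left to right; each codeword is recognised as soon as it completes (prefix code):
  101→C | 1000→E | 11→F | 01→D | 00→A | 01→D | 00→A
Decoded message: CEFDADA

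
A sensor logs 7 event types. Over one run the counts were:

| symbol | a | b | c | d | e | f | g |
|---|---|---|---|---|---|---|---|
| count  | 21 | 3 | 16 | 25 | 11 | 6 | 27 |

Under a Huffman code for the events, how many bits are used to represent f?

Huffman merges, smallest pair first:
b(3) + f(6) → 9
9 + e(11) → 20
c(16) + 20 → 36
a(21) + d(25) → 46
g(27) + 36 → 63
46 + 63 → 109
The subtree containing f is merged 5 times, so code length = 5.

5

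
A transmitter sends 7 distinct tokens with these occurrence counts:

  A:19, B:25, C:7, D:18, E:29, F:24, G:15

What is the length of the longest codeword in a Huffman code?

4

Merge the two lowest-weight nodes at each step:
C(7) + G(15) → 22
D(18) + A(19) → 37
22 + F(24) → 46
B(25) + E(29) → 54
37 + 46 → 83
54 + 83 → 137
The first pair merged (C, G) ends up deepest, at depth 4.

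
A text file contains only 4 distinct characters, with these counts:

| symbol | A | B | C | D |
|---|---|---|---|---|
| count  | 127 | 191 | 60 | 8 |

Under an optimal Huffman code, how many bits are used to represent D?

3

Repeatedly merge the two smallest:
merge D(8) and C(60): 68
merge 68 and A(127): 195
merge B(191) and 195: 386
D sits 3 levels below the root, so its codeword is 3 bits.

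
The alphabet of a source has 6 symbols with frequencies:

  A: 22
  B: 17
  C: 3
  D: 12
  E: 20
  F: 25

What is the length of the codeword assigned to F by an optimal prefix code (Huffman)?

Build the tree from the bottom:
merge C(3) and D(12): 15
merge 15 and B(17): 32
merge E(20) and A(22): 42
merge F(25) and 32: 57
merge 42 and 57: 99
F's leaf is at depth 2, giving a 2-bit codeword.

2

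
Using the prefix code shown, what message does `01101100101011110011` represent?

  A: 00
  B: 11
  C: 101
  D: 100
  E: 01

Read left to right; each codeword is recognised as soon as it completes (prefix code):
  01→E | 101→C | 100→D | 101→C | 01→E | 11→B | 100→D | 11→B
Decoded message: ECDCEBDB

ECDCEBDB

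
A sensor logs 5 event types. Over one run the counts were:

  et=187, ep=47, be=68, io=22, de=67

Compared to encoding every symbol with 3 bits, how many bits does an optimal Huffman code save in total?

Fixed-length: 3 bits × 391 symbols = 1173 bits.
Huffman merges:
io(22) + ep(47) → 69
de(67) + be(68) → 135
69 + 135 → 204
et(187) + 204 → 391
Huffman total = 69 + 135 + 204 + 391 = 799 bits.
Saving = 1173 − 799 = 374 bits.

374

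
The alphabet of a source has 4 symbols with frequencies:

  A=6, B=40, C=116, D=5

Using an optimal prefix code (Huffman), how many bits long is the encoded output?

Build the Huffman tree bottom-up:
combine D(5), A(6) → 11
combine 11, B(40) → 51
combine 51, C(116) → 167
The encoded length is the sum of every internal node's weight: 11 + 51 + 167 = 229 bits.

229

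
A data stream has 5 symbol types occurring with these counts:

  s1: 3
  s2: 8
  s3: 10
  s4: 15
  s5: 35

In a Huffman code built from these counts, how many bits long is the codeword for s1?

Repeatedly merge the two smallest:
combine s1(3), s2(8) → 11
combine s3(10), 11 → 21
combine s4(15), 21 → 36
combine s5(35), 36 → 71
The subtree containing s1 is merged 4 times, so code length = 4.

4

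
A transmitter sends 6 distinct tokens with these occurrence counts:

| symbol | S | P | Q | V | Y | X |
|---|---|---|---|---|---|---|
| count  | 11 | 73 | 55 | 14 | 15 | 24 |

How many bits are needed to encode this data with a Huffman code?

439

Merge the two smallest weights repeatedly:
merge S(11) and V(14): 25
merge Y(15) and X(24): 39
merge 25 and 39: 64
merge Q(55) and 64: 119
merge P(73) and 119: 192
Total encoded bits = sum of merged weights = 25 + 39 + 64 + 119 + 192 = 439.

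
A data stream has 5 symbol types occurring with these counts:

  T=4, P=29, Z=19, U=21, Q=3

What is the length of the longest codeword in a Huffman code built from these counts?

4

Merge the two lowest-weight nodes at each step:
combine Q(3), T(4) → 7
combine 7, Z(19) → 26
combine U(21), 26 → 47
combine P(29), 47 → 76
The first pair merged (Q, T) ends up deepest, at depth 4.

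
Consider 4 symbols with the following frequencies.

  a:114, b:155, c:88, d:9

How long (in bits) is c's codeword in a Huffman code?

Build the tree from the bottom:
merge d(9) and c(88): 97
merge 97 and a(114): 211
merge b(155) and 211: 366
c's leaf is at depth 3, giving a 3-bit codeword.

3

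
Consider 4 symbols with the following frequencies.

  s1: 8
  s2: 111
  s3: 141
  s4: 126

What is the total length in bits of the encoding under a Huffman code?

Greedily combine the two least-frequent nodes:
merge s1(8) and s2(111): 119
merge 119 and s4(126): 245
merge s3(141) and 245: 386
The encoded length is the sum of every internal node's weight: 119 + 245 + 386 = 750 bits.

750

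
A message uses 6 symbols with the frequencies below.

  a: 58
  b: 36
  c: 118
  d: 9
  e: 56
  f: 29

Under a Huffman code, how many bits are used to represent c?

1

Huffman merges, smallest pair first:
d(9) + f(29) → 38
b(36) + 38 → 74
e(56) + a(58) → 114
74 + 114 → 188
c(118) + 188 → 306
c sits one level below the root: a 1-bit codeword.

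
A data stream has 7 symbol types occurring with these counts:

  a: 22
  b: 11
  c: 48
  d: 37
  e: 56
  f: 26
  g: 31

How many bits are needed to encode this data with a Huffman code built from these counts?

Merge the two smallest weights repeatedly:
b(11) + a(22) → 33
f(26) + g(31) → 57
33 + d(37) → 70
c(48) + e(56) → 104
57 + 70 → 127
104 + 127 → 231
Each symbol's bit-cost is frequency × depth; summing gives 622 bits (equivalently 33 + 57 + 70 + 104 + 127 + 231).

622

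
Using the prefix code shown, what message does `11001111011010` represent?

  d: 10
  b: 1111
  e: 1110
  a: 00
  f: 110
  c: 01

fcefd

Read left to right; each codeword is recognised as soon as it completes (prefix code):
  110→f | 01→c | 1110→e | 110→f | 10→d
Decoded message: fcefd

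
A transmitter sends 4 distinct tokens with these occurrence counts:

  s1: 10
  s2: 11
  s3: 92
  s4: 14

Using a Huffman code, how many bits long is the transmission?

Greedily combine the two least-frequent nodes:
combine s1(10), s2(11) → 21
combine s4(14), 21 → 35
combine 35, s3(92) → 127
Total encoded bits = sum of merged weights = 21 + 35 + 127 = 183.

183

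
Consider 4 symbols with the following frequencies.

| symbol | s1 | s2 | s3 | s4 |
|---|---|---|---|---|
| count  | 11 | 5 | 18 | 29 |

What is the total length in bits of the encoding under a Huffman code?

Greedily combine the two least-frequent nodes:
combine s2(5), s1(11) → 16
combine 16, s3(18) → 34
combine s4(29), 34 → 63
Total encoded bits = sum of merged weights = 16 + 34 + 63 = 113.

113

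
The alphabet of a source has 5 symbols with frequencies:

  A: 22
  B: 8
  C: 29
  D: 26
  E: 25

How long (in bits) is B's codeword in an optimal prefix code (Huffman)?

Huffman merges, smallest pair first:
merge B(8) and A(22): 30
merge E(25) and D(26): 51
merge C(29) and 30: 59
merge 51 and 59: 110
B sits 3 levels below the root, so its codeword is 3 bits.

3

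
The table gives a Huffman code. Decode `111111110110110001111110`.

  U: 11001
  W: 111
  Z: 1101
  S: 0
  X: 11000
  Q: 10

Read left to right; each codeword is recognised as soon as it completes (prefix code):
  111→W | 111→W | 1101→Z | 10→Q | 11000→X | 111→W | 111→W | 0→S
Decoded message: WWZQXWWS

WWZQXWWS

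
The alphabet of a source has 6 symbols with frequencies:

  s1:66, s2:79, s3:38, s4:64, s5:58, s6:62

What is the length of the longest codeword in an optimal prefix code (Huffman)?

3

Merge the two lowest-weight nodes at each step:
s3(38) + s5(58) → 96
s6(62) + s4(64) → 126
s1(66) + s2(79) → 145
96 + 126 → 222
145 + 222 → 367
Maximum depth reached is 3.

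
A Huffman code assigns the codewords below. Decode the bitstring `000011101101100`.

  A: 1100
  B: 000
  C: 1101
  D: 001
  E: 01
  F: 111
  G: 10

Read left to right; each codeword is recognised as soon as it completes (prefix code):
  000→B | 01→E | 1101→C | 10→G | 1100→A
Decoded message: BECGA

BECGA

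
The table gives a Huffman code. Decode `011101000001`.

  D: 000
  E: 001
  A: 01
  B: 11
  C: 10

Read left to right; each codeword is recognised as soon as it completes (prefix code):
  01→A | 11→B | 01→A | 000→D | 001→E
Decoded message: ABADE

ABADE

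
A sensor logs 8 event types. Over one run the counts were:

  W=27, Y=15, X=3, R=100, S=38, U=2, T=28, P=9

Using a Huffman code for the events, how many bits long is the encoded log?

Greedily combine the two least-frequent nodes:
combine U(2), X(3) → 5
combine 5, P(9) → 14
combine 14, Y(15) → 29
combine W(27), T(28) → 55
combine 29, S(38) → 67
combine 55, 67 → 122
combine R(100), 122 → 222
Total encoded bits = sum of merged weights = 5 + 14 + 29 + 55 + 67 + 122 + 222 = 514.

514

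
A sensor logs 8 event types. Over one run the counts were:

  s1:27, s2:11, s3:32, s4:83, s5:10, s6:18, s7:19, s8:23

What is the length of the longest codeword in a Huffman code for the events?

Merge the two lowest-weight nodes at each step:
s5(10) + s2(11) → 21
s6(18) + s7(19) → 37
21 + s8(23) → 44
s1(27) + s3(32) → 59
37 + 44 → 81
59 + 81 → 140
s4(83) + 140 → 223
Maximum depth reached is 5.

5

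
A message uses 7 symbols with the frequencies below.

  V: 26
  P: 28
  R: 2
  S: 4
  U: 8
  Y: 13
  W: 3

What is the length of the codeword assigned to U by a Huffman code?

Repeatedly merge the two smallest:
combine R(2), W(3) → 5
combine S(4), 5 → 9
combine U(8), 9 → 17
combine Y(13), 17 → 30
combine V(26), P(28) → 54
combine 30, 54 → 84
U sits 3 levels below the root, so its codeword is 3 bits.

3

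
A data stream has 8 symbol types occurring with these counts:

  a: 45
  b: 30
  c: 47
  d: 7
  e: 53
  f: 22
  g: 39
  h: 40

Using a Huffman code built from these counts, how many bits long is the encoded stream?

Merge the two smallest weights repeatedly:
merge d(7) and f(22): 29
merge 29 and b(30): 59
merge g(39) and h(40): 79
merge a(45) and c(47): 92
merge e(53) and 59: 112
merge 79 and 92: 171
merge 112 and 171: 283
Total encoded bits = sum of merged weights = 29 + 59 + 79 + 92 + 112 + 171 + 283 = 825.

825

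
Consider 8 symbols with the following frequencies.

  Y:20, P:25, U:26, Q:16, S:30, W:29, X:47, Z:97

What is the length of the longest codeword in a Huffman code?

4

Merge the two lowest-weight nodes at each step:
combine Q(16), Y(20) → 36
combine P(25), U(26) → 51
combine W(29), S(30) → 59
combine 36, X(47) → 83
combine 51, 59 → 110
combine 83, Z(97) → 180
combine 110, 180 → 290
The first pair merged (Q, Y) ends up deepest, at depth 4.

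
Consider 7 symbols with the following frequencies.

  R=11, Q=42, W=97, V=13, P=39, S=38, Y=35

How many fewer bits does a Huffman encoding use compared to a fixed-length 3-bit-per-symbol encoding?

115

Fixed-length: 3 bits × 275 symbols = 825 bits.
Huffman merges:
R(11) + V(13) → 24
24 + Y(35) → 59
S(38) + P(39) → 77
Q(42) + 59 → 101
77 + W(97) → 174
101 + 174 → 275
Huffman total = 24 + 59 + 77 + 101 + 174 + 275 = 710 bits.
Saving = 825 − 710 = 115 bits.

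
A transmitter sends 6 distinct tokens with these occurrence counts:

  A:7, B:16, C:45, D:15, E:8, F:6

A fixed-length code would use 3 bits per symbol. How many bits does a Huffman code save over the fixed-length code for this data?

77

Fixed-length: 3 bits × 97 symbols = 291 bits.
Huffman merges:
merge F(6) and A(7): 13
merge E(8) and 13: 21
merge D(15) and B(16): 31
merge 21 and 31: 52
merge C(45) and 52: 97
Huffman total = 13 + 21 + 31 + 52 + 97 = 214 bits.
Saving = 291 − 214 = 77 bits.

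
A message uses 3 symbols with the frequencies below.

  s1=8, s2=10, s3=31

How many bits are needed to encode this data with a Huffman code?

Build the Huffman tree bottom-up:
combine s1(8), s2(10) → 18
combine 18, s3(31) → 49
The encoded length is the sum of every internal node's weight: 18 + 49 = 67 bits.

67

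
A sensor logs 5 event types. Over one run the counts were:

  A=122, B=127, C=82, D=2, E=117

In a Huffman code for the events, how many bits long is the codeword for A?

Build the tree from the bottom:
D(2) + C(82) → 84
84 + E(117) → 201
A(122) + B(127) → 249
201 + 249 → 450
A sits 2 levels below the root, so its codeword is 2 bits.

2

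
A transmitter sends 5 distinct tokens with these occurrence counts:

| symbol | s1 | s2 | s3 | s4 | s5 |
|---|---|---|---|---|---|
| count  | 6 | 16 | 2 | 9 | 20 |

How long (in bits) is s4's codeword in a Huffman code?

3

Huffman merges, smallest pair first:
merge s3(2) and s1(6): 8
merge 8 and s4(9): 17
merge s2(16) and 17: 33
merge s5(20) and 33: 53
s4's leaf is at depth 3, giving a 3-bit codeword.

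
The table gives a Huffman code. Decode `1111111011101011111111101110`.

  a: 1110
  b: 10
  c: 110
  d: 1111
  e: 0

daabddba

Read left to right; each codeword is recognised as soon as it completes (prefix code):
  1111→d | 1110→a | 1110→a | 10→b | 1111→d | 1111→d | 10→b | 1110→a
Decoded message: daabddba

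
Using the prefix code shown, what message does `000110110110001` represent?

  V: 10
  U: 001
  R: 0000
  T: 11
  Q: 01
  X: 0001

XVTQVU

Read left to right; each codeword is recognised as soon as it completes (prefix code):
  0001→X | 10→V | 11→T | 01→Q | 10→V | 001→U
Decoded message: XVTQVU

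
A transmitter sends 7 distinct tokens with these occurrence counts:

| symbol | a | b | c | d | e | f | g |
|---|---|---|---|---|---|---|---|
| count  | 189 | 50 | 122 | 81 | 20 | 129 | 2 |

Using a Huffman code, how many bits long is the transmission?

Greedily combine the two least-frequent nodes:
g(2) + e(20) → 22
22 + b(50) → 72
72 + d(81) → 153
c(122) + f(129) → 251
153 + a(189) → 342
251 + 342 → 593
Total encoded bits = sum of merged weights = 22 + 72 + 153 + 251 + 342 + 593 = 1433.

1433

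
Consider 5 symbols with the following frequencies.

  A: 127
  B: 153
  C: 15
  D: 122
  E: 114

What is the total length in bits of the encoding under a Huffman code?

1191

Merge the two smallest weights repeatedly:
merge C(15) and E(114): 129
merge D(122) and A(127): 249
merge 129 and B(153): 282
merge 249 and 282: 531
Each symbol's bit-cost is frequency × depth; summing gives 1191 bits (equivalently 129 + 249 + 282 + 531).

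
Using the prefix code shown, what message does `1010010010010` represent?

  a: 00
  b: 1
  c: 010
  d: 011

Read left to right; each codeword is recognised as soon as it completes (prefix code):
  1→b | 010→c | 010→c | 010→c | 010→c
Decoded message: bcccc

bcccc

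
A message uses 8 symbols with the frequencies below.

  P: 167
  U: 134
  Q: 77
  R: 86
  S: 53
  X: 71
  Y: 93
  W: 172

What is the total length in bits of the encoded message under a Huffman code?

Build the Huffman tree bottom-up:
merge S(53) and X(71): 124
merge Q(77) and R(86): 163
merge Y(93) and 124: 217
merge U(134) and 163: 297
merge P(167) and W(172): 339
merge 217 and 297: 514
merge 339 and 514: 853
The encoded length is the sum of every internal node's weight: 124 + 163 + 217 + 297 + 339 + 514 + 853 = 2507 bits.

2507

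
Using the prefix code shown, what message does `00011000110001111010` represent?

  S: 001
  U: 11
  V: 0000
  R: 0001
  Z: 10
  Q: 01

RZSZSUZZ

Read left to right; each codeword is recognised as soon as it completes (prefix code):
  0001→R | 10→Z | 001→S | 10→Z | 001→S | 11→U | 10→Z | 10→Z
Decoded message: RZSZSUZZ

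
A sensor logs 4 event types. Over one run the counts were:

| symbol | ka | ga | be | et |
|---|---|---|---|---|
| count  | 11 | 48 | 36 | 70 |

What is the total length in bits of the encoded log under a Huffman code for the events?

307

Merge the two smallest weights repeatedly:
merge ka(11) and be(36): 47
merge 47 and ga(48): 95
merge et(70) and 95: 165
Total encoded bits = sum of merged weights = 47 + 95 + 165 = 307.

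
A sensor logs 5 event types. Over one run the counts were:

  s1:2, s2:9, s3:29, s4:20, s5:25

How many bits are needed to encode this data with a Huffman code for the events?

Merge the two smallest weights repeatedly:
s1(2) + s2(9) → 11
11 + s4(20) → 31
s5(25) + s3(29) → 54
31 + 54 → 85
The encoded length is the sum of every internal node's weight: 11 + 31 + 54 + 85 = 181 bits.

181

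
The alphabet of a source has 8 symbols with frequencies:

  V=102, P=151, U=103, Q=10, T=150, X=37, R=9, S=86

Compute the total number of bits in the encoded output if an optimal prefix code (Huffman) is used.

Build the Huffman tree bottom-up:
R(9) + Q(10) → 19
19 + X(37) → 56
56 + S(86) → 142
V(102) + U(103) → 205
142 + T(150) → 292
P(151) + 205 → 356
292 + 356 → 648
The encoded length is the sum of every internal node's weight: 19 + 56 + 142 + 205 + 292 + 356 + 648 = 1718 bits.

1718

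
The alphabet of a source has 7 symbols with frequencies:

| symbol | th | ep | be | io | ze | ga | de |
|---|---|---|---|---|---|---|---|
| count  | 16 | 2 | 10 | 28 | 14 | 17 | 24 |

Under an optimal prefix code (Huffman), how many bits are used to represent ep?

Huffman merges, smallest pair first:
merge ep(2) and be(10): 12
merge 12 and ze(14): 26
merge th(16) and ga(17): 33
merge de(24) and 26: 50
merge io(28) and 33: 61
merge 50 and 61: 111
ep sits 4 levels below the root, so its codeword is 4 bits.

4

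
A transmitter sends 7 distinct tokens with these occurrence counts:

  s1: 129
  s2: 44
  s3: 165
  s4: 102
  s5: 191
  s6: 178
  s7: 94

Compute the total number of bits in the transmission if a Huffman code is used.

2478

Merge the two smallest weights repeatedly:
combine s2(44), s7(94) → 138
combine s4(102), s1(129) → 231
combine 138, s3(165) → 303
combine s6(178), s5(191) → 369
combine 231, 303 → 534
combine 369, 534 → 903
Each symbol's bit-cost is frequency × depth; summing gives 2478 bits (equivalently 138 + 231 + 303 + 369 + 534 + 903).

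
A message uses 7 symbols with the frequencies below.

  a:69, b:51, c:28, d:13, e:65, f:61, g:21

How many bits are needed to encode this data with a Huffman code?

824

Greedily combine the two least-frequent nodes:
d(13) + g(21) → 34
c(28) + 34 → 62
b(51) + f(61) → 112
62 + e(65) → 127
a(69) + 112 → 181
127 + 181 → 308
Each symbol's bit-cost is frequency × depth; summing gives 824 bits (equivalently 34 + 62 + 112 + 127 + 181 + 308).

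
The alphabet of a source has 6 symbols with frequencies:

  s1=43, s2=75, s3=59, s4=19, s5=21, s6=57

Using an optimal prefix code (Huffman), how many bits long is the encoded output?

671

Greedily combine the two least-frequent nodes:
s4(19) + s5(21) → 40
40 + s1(43) → 83
s6(57) + s3(59) → 116
s2(75) + 83 → 158
116 + 158 → 274
Total encoded bits = sum of merged weights = 40 + 83 + 116 + 158 + 274 = 671.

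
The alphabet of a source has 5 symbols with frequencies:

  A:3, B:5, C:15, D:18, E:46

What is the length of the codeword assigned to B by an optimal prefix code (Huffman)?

Repeatedly merge the two smallest:
A(3) + B(5) → 8
8 + C(15) → 23
D(18) + 23 → 41
41 + E(46) → 87
B's leaf is at depth 4, giving a 4-bit codeword.

4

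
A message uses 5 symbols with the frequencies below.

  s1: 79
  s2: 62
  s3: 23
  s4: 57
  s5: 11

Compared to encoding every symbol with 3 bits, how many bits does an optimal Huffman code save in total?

198

Fixed-length: 3 bits × 232 symbols = 696 bits.
Huffman merges:
merge s5(11) and s3(23): 34
merge 34 and s4(57): 91
merge s2(62) and s1(79): 141
merge 91 and 141: 232
Huffman total = 34 + 91 + 141 + 232 = 498 bits.
Saving = 696 − 498 = 198 bits.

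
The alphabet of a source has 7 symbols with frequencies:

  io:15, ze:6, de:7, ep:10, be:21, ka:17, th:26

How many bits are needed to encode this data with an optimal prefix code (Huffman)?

272

Merge the two smallest weights repeatedly:
ze(6) + de(7) → 13
ep(10) + 13 → 23
io(15) + ka(17) → 32
be(21) + 23 → 44
th(26) + 32 → 58
44 + 58 → 102
Each symbol's bit-cost is frequency × depth; summing gives 272 bits (equivalently 13 + 23 + 32 + 44 + 58 + 102).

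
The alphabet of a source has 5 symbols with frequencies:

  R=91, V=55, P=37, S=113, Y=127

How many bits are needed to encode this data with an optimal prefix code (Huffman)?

938

Greedily combine the two least-frequent nodes:
combine P(37), V(55) → 92
combine R(91), 92 → 183
combine S(113), Y(127) → 240
combine 183, 240 → 423
Each symbol's bit-cost is frequency × depth; summing gives 938 bits (equivalently 92 + 183 + 240 + 423).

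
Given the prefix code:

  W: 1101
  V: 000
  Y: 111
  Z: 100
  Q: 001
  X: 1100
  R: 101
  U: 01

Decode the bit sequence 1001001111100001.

Read left to right; each codeword is recognised as soon as it completes (prefix code):
  100→Z | 100→Z | 111→Y | 1100→X | 001→Q
Decoded message: ZZYXQ

ZZYXQ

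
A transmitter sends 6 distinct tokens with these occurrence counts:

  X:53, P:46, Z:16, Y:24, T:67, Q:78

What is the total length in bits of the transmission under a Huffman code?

694

Greedily combine the two least-frequent nodes:
combine Z(16), Y(24) → 40
combine 40, P(46) → 86
combine X(53), T(67) → 120
combine Q(78), 86 → 164
combine 120, 164 → 284
Each symbol's bit-cost is frequency × depth; summing gives 694 bits (equivalently 40 + 86 + 120 + 164 + 284).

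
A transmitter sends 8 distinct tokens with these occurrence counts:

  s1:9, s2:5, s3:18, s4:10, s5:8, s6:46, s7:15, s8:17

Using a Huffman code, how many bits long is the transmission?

Greedily combine the two least-frequent nodes:
combine s2(5), s5(8) → 13
combine s1(9), s4(10) → 19
combine 13, s7(15) → 28
combine s8(17), s3(18) → 35
combine 19, 28 → 47
combine 35, s6(46) → 81
combine 47, 81 → 128
The encoded length is the sum of every internal node's weight: 13 + 19 + 28 + 35 + 47 + 81 + 128 = 351 bits.

351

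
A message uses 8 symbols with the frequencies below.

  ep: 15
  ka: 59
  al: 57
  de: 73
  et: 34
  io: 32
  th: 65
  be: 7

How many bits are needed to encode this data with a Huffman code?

964

Build the Huffman tree bottom-up:
combine be(7), ep(15) → 22
combine 22, io(32) → 54
combine et(34), 54 → 88
combine al(57), ka(59) → 116
combine th(65), de(73) → 138
combine 88, 116 → 204
combine 138, 204 → 342
Total encoded bits = sum of merged weights = 22 + 54 + 88 + 116 + 138 + 204 + 342 = 964.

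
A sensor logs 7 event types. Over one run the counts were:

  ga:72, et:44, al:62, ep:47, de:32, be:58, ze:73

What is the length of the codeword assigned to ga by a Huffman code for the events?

3

Build the tree from the bottom:
merge de(32) and et(44): 76
merge ep(47) and be(58): 105
merge al(62) and ga(72): 134
merge ze(73) and 76: 149
merge 105 and 134: 239
merge 149 and 239: 388
The subtree containing ga is merged 3 times, so code length = 3.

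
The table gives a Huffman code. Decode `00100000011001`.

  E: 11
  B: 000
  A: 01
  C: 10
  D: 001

Read left to right; each codeword is recognised as soon as it completes (prefix code):
  001→D | 000→B | 000→B | 11→E | 001→D
Decoded message: DBBED

DBBED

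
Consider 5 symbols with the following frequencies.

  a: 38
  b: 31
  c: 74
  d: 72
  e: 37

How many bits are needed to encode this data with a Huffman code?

Merge the two smallest weights repeatedly:
b(31) + e(37) → 68
a(38) + 68 → 106
d(72) + c(74) → 146
106 + 146 → 252
Total encoded bits = sum of merged weights = 68 + 106 + 146 + 252 = 572.

572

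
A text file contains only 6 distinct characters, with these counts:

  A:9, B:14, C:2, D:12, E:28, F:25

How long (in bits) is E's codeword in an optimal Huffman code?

2

Repeatedly merge the two smallest:
merge C(2) and A(9): 11
merge 11 and D(12): 23
merge B(14) and 23: 37
merge F(25) and E(28): 53
merge 37 and 53: 90
E sits 2 levels below the root, so its codeword is 2 bits.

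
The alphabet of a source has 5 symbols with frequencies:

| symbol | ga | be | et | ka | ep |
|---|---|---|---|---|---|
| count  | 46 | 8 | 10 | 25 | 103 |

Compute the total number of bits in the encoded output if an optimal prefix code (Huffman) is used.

Greedily combine the two least-frequent nodes:
be(8) + et(10) → 18
18 + ka(25) → 43
43 + ga(46) → 89
89 + ep(103) → 192
Each symbol's bit-cost is frequency × depth; summing gives 342 bits (equivalently 18 + 43 + 89 + 192).

342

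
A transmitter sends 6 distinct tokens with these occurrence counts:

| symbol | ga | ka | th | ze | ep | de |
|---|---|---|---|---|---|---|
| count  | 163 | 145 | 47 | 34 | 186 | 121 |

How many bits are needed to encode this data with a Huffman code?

1675

Build the Huffman tree bottom-up:
ze(34) + th(47) → 81
81 + de(121) → 202
ka(145) + ga(163) → 308
ep(186) + 202 → 388
308 + 388 → 696
The encoded length is the sum of every internal node's weight: 81 + 202 + 308 + 388 + 696 = 1675 bits.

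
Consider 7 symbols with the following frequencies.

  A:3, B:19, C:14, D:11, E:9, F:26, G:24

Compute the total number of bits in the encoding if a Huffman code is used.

280

Greedily combine the two least-frequent nodes:
combine A(3), E(9) → 12
combine D(11), 12 → 23
combine C(14), B(19) → 33
combine 23, G(24) → 47
combine F(26), 33 → 59
combine 47, 59 → 106
Total encoded bits = sum of merged weights = 12 + 23 + 33 + 47 + 59 + 106 = 280.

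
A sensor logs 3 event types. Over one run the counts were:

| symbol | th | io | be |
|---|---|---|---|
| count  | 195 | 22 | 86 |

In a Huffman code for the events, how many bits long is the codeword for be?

Repeatedly merge the two smallest:
io(22) + be(86) → 108
108 + th(195) → 303
be's leaf is at depth 2, giving a 2-bit codeword.

2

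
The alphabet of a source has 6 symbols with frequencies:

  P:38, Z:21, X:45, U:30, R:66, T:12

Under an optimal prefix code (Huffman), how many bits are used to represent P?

2

Repeatedly merge the two smallest:
merge T(12) and Z(21): 33
merge U(30) and 33: 63
merge P(38) and X(45): 83
merge 63 and R(66): 129
merge 83 and 129: 212
The subtree containing P is merged 2 times, so code length = 2.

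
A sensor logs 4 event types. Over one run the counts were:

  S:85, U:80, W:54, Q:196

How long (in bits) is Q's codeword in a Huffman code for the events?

1

Build the tree from the bottom:
merge W(54) and U(80): 134
merge S(85) and 134: 219
merge Q(196) and 219: 415
Q is a child of the root — depth 1, so its codeword is a single bit.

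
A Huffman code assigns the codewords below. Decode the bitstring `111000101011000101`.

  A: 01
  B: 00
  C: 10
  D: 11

DCBCCDBAA

Read left to right; each codeword is recognised as soon as it completes (prefix code):
  11→D | 10→C | 00→B | 10→C | 10→C | 11→D | 00→B | 01→A | 01→A
Decoded message: DCBCCDBAA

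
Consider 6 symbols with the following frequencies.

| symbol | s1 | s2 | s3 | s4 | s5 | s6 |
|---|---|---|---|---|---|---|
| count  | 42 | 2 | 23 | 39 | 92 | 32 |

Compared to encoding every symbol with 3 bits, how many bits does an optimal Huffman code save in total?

159

Fixed-length: 3 bits × 230 symbols = 690 bits.
Huffman merges:
s2(2) + s3(23) → 25
25 + s6(32) → 57
s4(39) + s1(42) → 81
57 + 81 → 138
s5(92) + 138 → 230
Huffman total = 25 + 57 + 81 + 138 + 230 = 531 bits.
Saving = 690 − 531 = 159 bits.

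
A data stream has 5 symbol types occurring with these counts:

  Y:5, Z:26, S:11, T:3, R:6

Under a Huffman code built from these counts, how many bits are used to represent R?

3

Huffman merges, smallest pair first:
merge T(3) and Y(5): 8
merge R(6) and 8: 14
merge S(11) and 14: 25
merge 25 and Z(26): 51
R's leaf is at depth 3, giving a 3-bit codeword.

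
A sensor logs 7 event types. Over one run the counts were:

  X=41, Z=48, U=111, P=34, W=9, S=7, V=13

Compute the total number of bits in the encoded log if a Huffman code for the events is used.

Build the Huffman tree bottom-up:
merge S(7) and W(9): 16
merge V(13) and 16: 29
merge 29 and P(34): 63
merge X(41) and Z(48): 89
merge 63 and 89: 152
merge U(111) and 152: 263
The encoded length is the sum of every internal node's weight: 16 + 29 + 63 + 89 + 152 + 263 = 612 bits.

612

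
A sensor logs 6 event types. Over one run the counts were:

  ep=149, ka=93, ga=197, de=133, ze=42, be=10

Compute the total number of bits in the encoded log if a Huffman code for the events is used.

Merge the two smallest weights repeatedly:
be(10) + ze(42) → 52
52 + ka(93) → 145
de(133) + 145 → 278
ep(149) + ga(197) → 346
278 + 346 → 624
Each symbol's bit-cost is frequency × depth; summing gives 1445 bits (equivalently 52 + 145 + 278 + 346 + 624).

1445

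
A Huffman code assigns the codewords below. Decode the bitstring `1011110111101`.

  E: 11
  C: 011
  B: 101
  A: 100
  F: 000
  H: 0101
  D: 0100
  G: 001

BEBEB

Read left to right; each codeword is recognised as soon as it completes (prefix code):
  101→B | 11→E | 101→B | 11→E | 101→B
Decoded message: BEBEB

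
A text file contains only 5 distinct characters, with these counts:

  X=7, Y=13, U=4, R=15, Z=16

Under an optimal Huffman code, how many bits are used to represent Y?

Huffman merges, smallest pair first:
U(4) + X(7) → 11
11 + Y(13) → 24
R(15) + Z(16) → 31
24 + 31 → 55
Y's leaf is at depth 2, giving a 2-bit codeword.

2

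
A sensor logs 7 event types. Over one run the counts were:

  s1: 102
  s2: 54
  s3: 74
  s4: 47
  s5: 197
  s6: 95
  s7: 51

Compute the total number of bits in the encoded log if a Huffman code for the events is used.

Merge the two smallest weights repeatedly:
merge s4(47) and s7(51): 98
merge s2(54) and s3(74): 128
merge s6(95) and 98: 193
merge s1(102) and 128: 230
merge 193 and s5(197): 390
merge 230 and 390: 620
The encoded length is the sum of every internal node's weight: 98 + 128 + 193 + 230 + 390 + 620 = 1659 bits.

1659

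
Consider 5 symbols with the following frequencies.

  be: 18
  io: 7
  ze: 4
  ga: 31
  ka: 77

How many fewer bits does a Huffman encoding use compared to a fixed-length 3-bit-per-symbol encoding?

174

Fixed-length: 3 bits × 137 symbols = 411 bits.
Huffman merges:
merge ze(4) and io(7): 11
merge 11 and be(18): 29
merge 29 and ga(31): 60
merge 60 and ka(77): 137
Huffman total = 11 + 29 + 60 + 137 = 237 bits.
Saving = 411 − 237 = 174 bits.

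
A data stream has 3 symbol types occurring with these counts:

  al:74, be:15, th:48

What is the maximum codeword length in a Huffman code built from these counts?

Merge the two lowest-weight nodes at each step:
be(15) + th(48) → 63
63 + al(74) → 137
The rarest symbols sit at the bottom; the longest codeword is 2 bits.

2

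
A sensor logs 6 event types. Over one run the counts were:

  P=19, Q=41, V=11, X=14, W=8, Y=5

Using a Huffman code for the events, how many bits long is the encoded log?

225

Build the Huffman tree bottom-up:
Y(5) + W(8) → 13
V(11) + 13 → 24
X(14) + P(19) → 33
24 + 33 → 57
Q(41) + 57 → 98
Each symbol's bit-cost is frequency × depth; summing gives 225 bits (equivalently 13 + 24 + 33 + 57 + 98).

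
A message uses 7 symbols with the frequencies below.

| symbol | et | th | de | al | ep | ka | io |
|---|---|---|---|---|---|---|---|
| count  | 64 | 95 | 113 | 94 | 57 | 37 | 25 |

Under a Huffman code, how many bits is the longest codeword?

4

Merge the two lowest-weight nodes at each step:
merge io(25) and ka(37): 62
merge ep(57) and 62: 119
merge et(64) and al(94): 158
merge th(95) and de(113): 208
merge 119 and 158: 277
merge 208 and 277: 485
Maximum depth reached is 4.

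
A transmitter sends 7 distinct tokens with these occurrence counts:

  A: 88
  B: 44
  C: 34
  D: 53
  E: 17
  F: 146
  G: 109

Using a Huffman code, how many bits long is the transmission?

1269

Build the Huffman tree bottom-up:
E(17) + C(34) → 51
B(44) + 51 → 95
D(53) + A(88) → 141
95 + G(109) → 204
141 + F(146) → 287
204 + 287 → 491
The encoded length is the sum of every internal node's weight: 51 + 95 + 141 + 204 + 287 + 491 = 1269 bits.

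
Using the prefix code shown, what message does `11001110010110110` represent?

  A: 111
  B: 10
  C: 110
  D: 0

Read left to right; each codeword is recognised as soon as it completes (prefix code):
  110→C | 0→D | 111→A | 0→D | 0→D | 10→B | 110→C | 110→C
Decoded message: CDADDBCC

CDADDBCC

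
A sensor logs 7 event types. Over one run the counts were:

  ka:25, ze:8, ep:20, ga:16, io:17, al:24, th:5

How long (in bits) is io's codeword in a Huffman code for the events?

3

Repeatedly merge the two smallest:
combine th(5), ze(8) → 13
combine 13, ga(16) → 29
combine io(17), ep(20) → 37
combine al(24), ka(25) → 49
combine 29, 37 → 66
combine 49, 66 → 115
io sits 3 levels below the root, so its codeword is 3 bits.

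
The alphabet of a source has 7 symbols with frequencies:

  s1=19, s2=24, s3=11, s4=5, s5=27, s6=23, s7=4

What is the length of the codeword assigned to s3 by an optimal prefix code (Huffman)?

4

Huffman merges, smallest pair first:
combine s7(4), s4(5) → 9
combine 9, s3(11) → 20
combine s1(19), 20 → 39
combine s6(23), s2(24) → 47
combine s5(27), 39 → 66
combine 47, 66 → 113
s3 sits 4 levels below the root, so its codeword is 4 bits.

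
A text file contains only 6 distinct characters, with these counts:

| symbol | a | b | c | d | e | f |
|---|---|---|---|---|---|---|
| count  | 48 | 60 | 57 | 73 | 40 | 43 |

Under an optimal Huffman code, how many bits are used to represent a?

3

Repeatedly merge the two smallest:
combine e(40), f(43) → 83
combine a(48), c(57) → 105
combine b(60), d(73) → 133
combine 83, 105 → 188
combine 133, 188 → 321
a's leaf is at depth 3, giving a 3-bit codeword.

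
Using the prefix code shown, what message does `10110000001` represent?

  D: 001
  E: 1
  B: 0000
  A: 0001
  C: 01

Read left to right; each codeword is recognised as soon as it completes (prefix code):
  1→E | 01→C | 1→E | 0000→B | 001→D
Decoded message: ECEBD

ECEBD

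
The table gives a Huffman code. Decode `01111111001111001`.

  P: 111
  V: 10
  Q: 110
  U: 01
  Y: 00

UPPYPVU

Read left to right; each codeword is recognised as soon as it completes (prefix code):
  01→U | 111→P | 111→P | 00→Y | 111→P | 10→V | 01→U
Decoded message: UPPYPVU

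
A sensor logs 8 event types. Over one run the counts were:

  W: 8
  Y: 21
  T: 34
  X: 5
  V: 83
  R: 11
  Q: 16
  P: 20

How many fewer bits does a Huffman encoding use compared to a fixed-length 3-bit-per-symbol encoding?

93

Fixed-length: 3 bits × 198 symbols = 594 bits.
Huffman merges:
combine X(5), W(8) → 13
combine R(11), 13 → 24
combine Q(16), P(20) → 36
combine Y(21), 24 → 45
combine T(34), 36 → 70
combine 45, 70 → 115
combine V(83), 115 → 198
Huffman total = 13 + 24 + 36 + 45 + 70 + 115 + 198 = 501 bits.
Saving = 594 − 501 = 93 bits.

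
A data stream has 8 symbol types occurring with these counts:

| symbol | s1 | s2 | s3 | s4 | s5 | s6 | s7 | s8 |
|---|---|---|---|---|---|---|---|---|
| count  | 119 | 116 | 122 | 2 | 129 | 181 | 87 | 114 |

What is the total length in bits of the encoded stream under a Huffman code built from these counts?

Build the Huffman tree bottom-up:
merge s4(2) and s7(87): 89
merge 89 and s8(114): 203
merge s2(116) and s1(119): 235
merge s3(122) and s5(129): 251
merge s6(181) and 203: 384
merge 235 and 251: 486
merge 384 and 486: 870
Total encoded bits = sum of merged weights = 89 + 203 + 235 + 251 + 384 + 486 + 870 = 2518.

2518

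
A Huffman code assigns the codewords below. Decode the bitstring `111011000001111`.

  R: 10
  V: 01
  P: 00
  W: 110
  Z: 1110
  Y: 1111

ZWPPY

Read left to right; each codeword is recognised as soon as it completes (prefix code):
  1110→Z | 110→W | 00→P | 00→P | 1111→Y
Decoded message: ZWPPY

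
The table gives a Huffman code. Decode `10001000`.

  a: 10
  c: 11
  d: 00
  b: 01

adad

Read left to right; each codeword is recognised as soon as it completes (prefix code):
  10→a | 00→d | 10→a | 00→d
Decoded message: adad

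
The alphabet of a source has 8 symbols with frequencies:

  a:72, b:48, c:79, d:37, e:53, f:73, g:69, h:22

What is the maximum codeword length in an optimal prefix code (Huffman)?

Merge the two lowest-weight nodes at each step:
h(22) + d(37) → 59
b(48) + e(53) → 101
59 + g(69) → 128
a(72) + f(73) → 145
c(79) + 101 → 180
128 + 145 → 273
180 + 273 → 453
The rarest symbols sit at the bottom; the longest codeword is 4 bits.

4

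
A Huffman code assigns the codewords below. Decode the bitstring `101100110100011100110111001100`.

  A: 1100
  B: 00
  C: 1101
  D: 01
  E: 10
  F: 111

Read left to right; each codeword is recognised as soon as it completes (prefix code):
  10→E | 1100→A | 1101→C | 00→B | 01→D | 1100→A | 1101→C | 1100→A | 1100→A
Decoded message: EACBDACAA

EACBDACAA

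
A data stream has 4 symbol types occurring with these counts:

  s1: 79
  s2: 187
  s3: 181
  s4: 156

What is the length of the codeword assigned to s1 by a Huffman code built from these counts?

Build the tree from the bottom:
s1(79) + s4(156) → 235
s3(181) + s2(187) → 368
235 + 368 → 603
s1's leaf is at depth 2, giving a 2-bit codeword.

2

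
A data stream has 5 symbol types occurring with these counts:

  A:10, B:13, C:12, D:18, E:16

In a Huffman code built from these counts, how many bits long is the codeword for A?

3

Huffman merges, smallest pair first:
merge A(10) and C(12): 22
merge B(13) and E(16): 29
merge D(18) and 22: 40
merge 29 and 40: 69
A's leaf is at depth 3, giving a 3-bit codeword.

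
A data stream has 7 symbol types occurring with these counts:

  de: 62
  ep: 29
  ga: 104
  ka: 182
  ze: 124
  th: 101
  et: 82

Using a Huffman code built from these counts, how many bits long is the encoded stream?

1837

Merge the two smallest weights repeatedly:
combine ep(29), de(62) → 91
combine et(82), 91 → 173
combine th(101), ga(104) → 205
combine ze(124), 173 → 297
combine ka(182), 205 → 387
combine 297, 387 → 684
Total encoded bits = sum of merged weights = 91 + 173 + 205 + 297 + 387 + 684 = 1837.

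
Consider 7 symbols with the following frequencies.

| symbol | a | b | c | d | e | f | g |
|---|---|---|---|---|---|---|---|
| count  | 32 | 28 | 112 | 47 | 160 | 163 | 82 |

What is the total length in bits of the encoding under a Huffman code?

1604

Greedily combine the two least-frequent nodes:
combine b(28), a(32) → 60
combine d(47), 60 → 107
combine g(82), 107 → 189
combine c(112), e(160) → 272
combine f(163), 189 → 352
combine 272, 352 → 624
Each symbol's bit-cost is frequency × depth; summing gives 1604 bits (equivalently 60 + 107 + 189 + 272 + 352 + 624).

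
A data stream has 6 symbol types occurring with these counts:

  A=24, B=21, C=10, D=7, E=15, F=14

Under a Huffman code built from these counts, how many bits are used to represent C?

3

Huffman merges, smallest pair first:
combine D(7), C(10) → 17
combine F(14), E(15) → 29
combine 17, B(21) → 38
combine A(24), 29 → 53
combine 38, 53 → 91
The subtree containing C is merged 3 times, so code length = 3.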